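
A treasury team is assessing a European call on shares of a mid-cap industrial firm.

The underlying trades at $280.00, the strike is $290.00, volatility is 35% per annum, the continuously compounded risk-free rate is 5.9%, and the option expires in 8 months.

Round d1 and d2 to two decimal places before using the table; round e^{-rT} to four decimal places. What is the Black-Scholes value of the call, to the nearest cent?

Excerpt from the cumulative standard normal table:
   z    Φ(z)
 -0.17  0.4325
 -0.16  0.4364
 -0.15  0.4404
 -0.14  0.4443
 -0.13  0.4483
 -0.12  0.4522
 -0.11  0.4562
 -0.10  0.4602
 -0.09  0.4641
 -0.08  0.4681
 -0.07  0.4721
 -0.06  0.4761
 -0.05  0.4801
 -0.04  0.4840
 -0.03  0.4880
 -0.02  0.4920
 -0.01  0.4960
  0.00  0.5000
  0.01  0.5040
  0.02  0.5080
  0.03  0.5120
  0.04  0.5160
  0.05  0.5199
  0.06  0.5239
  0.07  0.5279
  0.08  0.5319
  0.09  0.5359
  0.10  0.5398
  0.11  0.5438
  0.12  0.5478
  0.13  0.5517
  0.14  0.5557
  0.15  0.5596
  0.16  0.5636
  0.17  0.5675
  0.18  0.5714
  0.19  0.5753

T = 0.6667;  σ√T = 0.2858
d₁ = [ln(280/290) + (0.059 + 0.35²/2)·0.6667] / 0.2858 = [-0.0351 + 0.0802] / 0.2858 = 0.1577 ⇒ 0.16
d₂ = d₁ − σ√T = 0.1577 − 0.2858 = -0.1280 ⇒ -0.13
e^(−rT) = e^(−0.059·0.6667) = 0.9614
C = 280·N(0.16) − 290·0.9614·N(-0.13) = 280·0.5636 − 290·0.9614·0.4483 = 157.8080 − 124.9887 = 32.8193

$32.82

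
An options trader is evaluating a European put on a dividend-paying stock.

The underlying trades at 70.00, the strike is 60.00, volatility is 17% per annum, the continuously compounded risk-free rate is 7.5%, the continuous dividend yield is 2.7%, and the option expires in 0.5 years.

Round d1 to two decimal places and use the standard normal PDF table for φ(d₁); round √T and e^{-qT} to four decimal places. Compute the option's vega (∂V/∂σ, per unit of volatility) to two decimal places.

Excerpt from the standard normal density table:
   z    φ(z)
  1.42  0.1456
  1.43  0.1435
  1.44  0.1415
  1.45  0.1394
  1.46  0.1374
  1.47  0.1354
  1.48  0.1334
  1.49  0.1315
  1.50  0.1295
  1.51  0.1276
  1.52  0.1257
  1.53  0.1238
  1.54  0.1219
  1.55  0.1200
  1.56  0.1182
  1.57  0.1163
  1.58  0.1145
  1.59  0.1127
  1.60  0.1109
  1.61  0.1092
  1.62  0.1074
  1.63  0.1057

σ√T = 0.17·√0.5 = 0.1202
ln(S/K) + (r − q + σ²/2)T = ln(70/60) + (0.075 − 0.027 + 0.17²/2)·0.5 = 0.1542 + 0.0312 = 0.1854
d₁ = 0.1854 / 0.1202 = 1.5421 → 1.54
√T = √0.5 = 0.7071
φ(d₁) = φ(1.54) = 0.1219
exp(−qT) = exp(−0.027·0.5) = 0.9866
vega = S·exp(−qT)·φ(d₁)·√T = 70·0.9866·0.1219·0.7071 = 5.9528
(The call has the same vega.)

5.95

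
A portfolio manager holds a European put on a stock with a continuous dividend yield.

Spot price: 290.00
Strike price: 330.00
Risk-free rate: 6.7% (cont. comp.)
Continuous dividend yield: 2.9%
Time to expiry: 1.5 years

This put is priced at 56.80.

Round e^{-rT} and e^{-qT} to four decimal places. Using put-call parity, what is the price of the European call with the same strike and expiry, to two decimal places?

35.99

e^(−qT) = e^(−0.029·1.5) = 0.9574;  e^(−rT) = e^(−0.067·1.5) = 0.9044
Put-call parity: C − P = S·e^(−qT) − K·e^(−rT) = 290·0.9574 − 330·0.9044 = 277.6460 − 298.4520 = -20.8060
C = P + (C − P) = 56.80 + (-20.8060) = 35.9940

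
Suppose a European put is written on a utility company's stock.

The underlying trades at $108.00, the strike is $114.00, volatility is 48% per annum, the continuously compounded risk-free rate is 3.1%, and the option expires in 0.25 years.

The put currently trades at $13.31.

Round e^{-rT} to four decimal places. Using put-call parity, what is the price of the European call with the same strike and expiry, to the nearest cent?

exp(−rT) = exp(−0.031·0.25) = 0.9923
Put-call parity: C − P = S − K·e^(−rT) = 108 − 114·0.9923 = 108 − 113.1222 = -5.1222
C = P + (C − P) = 13.31 + (-5.1222) = 8.1878

$8.19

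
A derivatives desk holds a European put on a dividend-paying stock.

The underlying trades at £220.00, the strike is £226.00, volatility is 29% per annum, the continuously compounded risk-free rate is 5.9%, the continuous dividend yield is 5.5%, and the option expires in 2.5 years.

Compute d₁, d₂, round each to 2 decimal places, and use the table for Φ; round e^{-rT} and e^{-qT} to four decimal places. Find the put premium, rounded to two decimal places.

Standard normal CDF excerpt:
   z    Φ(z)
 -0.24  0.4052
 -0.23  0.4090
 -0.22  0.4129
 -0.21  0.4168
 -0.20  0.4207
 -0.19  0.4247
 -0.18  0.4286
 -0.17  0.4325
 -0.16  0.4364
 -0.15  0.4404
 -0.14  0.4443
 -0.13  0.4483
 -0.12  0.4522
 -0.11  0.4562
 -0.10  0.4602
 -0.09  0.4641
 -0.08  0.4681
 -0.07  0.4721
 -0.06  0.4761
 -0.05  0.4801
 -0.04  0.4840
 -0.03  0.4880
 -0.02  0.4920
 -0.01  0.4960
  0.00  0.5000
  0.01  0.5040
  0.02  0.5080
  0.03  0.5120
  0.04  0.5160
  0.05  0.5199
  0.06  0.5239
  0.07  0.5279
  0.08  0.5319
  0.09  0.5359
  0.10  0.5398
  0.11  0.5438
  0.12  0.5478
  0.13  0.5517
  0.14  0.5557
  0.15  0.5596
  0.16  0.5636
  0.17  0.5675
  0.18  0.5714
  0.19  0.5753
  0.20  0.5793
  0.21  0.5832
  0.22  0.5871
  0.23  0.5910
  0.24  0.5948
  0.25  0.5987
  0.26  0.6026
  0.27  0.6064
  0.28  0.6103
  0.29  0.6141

£36.83

σ√T = 0.29·√2.5 = 0.4585
ln(S/K) + (r − q + σ²/2)T = ln(220/226) + (0.059 − 0.055 + 0.29²/2)·2.5 = -0.0269 + 0.1151 = 0.0882
d₁ = 0.0882 / 0.4585 = 0.1924 ≈ 0.19
d₂ = d₁ − σ√T = 0.1924 − 0.4585 = -0.2661 ≈ -0.27
exp(−qT) = exp(−0.055·2.5) = 0.8715;  exp(−rT) = exp(−0.059·2.5) = 0.8629
N(−d₂) = N(0.27) = 0.6064;  N(−d₁) = N(-0.19) = 0.4247
P = 226·0.8629·0.6064 − 220·0.8715·0.4247 = 118.2573 − 81.4277 = 36.8296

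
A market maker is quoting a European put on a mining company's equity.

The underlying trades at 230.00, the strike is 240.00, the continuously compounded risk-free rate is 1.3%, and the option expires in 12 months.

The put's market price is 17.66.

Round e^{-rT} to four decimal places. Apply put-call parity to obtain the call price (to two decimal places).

10.76

e^(−rT) = e^(−0.013·1) = 0.9871
Put-call parity: C − P = S − K·e^(−rT) = 230 − 240·0.9871 = 230 − 236.9040 = -6.9040
C = P + (C − P) = 17.66 + (-6.9040) = 10.7560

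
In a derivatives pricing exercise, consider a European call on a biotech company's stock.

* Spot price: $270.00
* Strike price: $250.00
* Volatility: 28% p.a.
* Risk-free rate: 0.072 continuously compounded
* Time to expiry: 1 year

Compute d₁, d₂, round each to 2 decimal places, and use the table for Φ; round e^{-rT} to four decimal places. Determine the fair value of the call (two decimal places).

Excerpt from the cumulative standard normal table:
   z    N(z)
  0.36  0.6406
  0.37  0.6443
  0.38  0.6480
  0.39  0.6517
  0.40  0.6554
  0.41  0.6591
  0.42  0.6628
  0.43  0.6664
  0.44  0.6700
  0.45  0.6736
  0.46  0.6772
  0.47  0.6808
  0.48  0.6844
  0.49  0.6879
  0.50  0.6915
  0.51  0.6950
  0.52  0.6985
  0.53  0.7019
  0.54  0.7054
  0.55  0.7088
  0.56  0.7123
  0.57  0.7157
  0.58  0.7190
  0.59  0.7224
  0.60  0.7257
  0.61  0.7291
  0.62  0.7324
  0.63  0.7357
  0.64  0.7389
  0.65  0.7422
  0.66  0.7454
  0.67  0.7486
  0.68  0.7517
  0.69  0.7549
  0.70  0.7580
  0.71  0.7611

$50.52

T = 1;  σ√T = 0.2800
ln(S/K) + (r + σ²/2)T = ln(270/250) + (0.072 + 0.28²/2)·1 = 0.0770 + 0.1112 = 0.1882
d₁ = 0.1882 / 0.2800 = 0.6720 ⇒ 0.67
d₂ = d₁ − σ√T = 0.6720 − 0.2800 = 0.3920 ⇒ 0.39
exp(−rT) = exp(−0.072·1) = 0.9305
N(d₁) = N(0.67) = 0.7486;  N(d₂) = N(0.39) = 0.6517
C = 270·0.7486 − 250·0.9305·0.6517 = 202.1220 − 151.6017 = 50.5203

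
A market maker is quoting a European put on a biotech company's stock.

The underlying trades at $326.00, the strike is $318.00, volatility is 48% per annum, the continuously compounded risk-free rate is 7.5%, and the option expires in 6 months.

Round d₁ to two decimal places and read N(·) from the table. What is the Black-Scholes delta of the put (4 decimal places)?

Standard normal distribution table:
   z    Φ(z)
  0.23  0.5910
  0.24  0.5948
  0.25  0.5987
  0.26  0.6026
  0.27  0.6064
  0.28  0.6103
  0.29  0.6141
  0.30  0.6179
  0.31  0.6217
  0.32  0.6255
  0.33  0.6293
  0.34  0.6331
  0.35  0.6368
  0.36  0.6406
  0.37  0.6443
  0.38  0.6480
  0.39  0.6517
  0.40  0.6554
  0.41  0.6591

T = 0.5;  σ√T = 0.3394
d₁ = [ln(326/318) + (0.075 + ½·0.48²)·0.5] / (σ√T) = (0.0248 + 0.0951) / 0.3394 = 0.3534 ⇒ 0.35
N(d₁) = N(0.35) = 0.6368
Δ_put = N(d₁) − 1 = 0.6368 − 1 = -0.3632

-0.3632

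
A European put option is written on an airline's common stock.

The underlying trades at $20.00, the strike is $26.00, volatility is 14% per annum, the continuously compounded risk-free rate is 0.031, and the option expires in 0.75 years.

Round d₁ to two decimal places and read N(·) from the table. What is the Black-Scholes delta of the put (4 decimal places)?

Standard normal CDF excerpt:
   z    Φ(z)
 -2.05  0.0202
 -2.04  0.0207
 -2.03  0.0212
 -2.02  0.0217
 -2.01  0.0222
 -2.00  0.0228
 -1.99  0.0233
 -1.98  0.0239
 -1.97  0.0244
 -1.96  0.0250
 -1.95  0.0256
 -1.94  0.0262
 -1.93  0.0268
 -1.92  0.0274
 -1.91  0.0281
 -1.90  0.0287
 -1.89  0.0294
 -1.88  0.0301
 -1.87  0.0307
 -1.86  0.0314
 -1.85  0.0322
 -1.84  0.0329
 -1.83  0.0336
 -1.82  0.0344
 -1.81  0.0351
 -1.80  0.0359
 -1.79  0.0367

-0.9719

T = 0.75;  σ√T = 0.1212
ln(S/K) + (r + σ²/2)T = ln(20/26) + (0.031 + 0.14²/2)·0.75 = -0.2624 + 0.0306 = -0.2318
d₁ = -0.2318 / 0.1212 = -1.9116 which rounds to -1.91
N(d₁) = N(-1.91) = 0.0281
Δ_put = N(d₁) − 1 = 0.0281 − 1 = -0.9719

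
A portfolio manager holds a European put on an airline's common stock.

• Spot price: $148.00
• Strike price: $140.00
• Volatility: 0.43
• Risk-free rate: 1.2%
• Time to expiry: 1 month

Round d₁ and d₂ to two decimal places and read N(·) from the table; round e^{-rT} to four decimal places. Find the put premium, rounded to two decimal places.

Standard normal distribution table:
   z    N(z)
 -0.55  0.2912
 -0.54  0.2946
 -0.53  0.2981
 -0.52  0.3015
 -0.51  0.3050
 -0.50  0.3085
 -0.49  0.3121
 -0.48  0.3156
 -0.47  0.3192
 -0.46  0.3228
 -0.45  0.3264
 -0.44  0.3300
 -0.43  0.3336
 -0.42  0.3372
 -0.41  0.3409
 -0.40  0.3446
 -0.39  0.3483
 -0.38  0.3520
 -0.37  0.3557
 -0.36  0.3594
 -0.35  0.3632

σ√T = 0.43 × 0.2887 = 0.1241
ln(S/K) + (r + σ²/2)T = ln(148/140) + (0.012 + 0.43²/2)·0.08333 = 0.0556 + 0.0087 = 0.0643
d₁ = 0.0643 / 0.1241 = 0.5178 → 0.52
d₂ = d₁ − σ√T = 0.5178 − 0.1241 = 0.3937 → 0.39
e^(−rT) = e^(−0.012·0.08333) = 0.9990
P = 140·0.9990·N(-0.39) − 148·N(-0.52) = 140·0.9990·0.3483 − 148·0.3015 = 48.7132 − 44.6220 = 4.0912

$4.09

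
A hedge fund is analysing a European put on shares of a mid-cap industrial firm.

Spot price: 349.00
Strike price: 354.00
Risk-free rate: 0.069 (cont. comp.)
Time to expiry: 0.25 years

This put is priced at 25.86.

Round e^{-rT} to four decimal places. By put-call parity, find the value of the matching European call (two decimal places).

26.91

e^(−rT) = e^(−0.069·0.25) = 0.9829
Put-call parity: C − P = S − K·e^(−rT) = 349 − 354·0.9829 = 349 − 347.9466 = 1.0534
C = P + (C − P) = 25.86 + (1.0534) = 26.9134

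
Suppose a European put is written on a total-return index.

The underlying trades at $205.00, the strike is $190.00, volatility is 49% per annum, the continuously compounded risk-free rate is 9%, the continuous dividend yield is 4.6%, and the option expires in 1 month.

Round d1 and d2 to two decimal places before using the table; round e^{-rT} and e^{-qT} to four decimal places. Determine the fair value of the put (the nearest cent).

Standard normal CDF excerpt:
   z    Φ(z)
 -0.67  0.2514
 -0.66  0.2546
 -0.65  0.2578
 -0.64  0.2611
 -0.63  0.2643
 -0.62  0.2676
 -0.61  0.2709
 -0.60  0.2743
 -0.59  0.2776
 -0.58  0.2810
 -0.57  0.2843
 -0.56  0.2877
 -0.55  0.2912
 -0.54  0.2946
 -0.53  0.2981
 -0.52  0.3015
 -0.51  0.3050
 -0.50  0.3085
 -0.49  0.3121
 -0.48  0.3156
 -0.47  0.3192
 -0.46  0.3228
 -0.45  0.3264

$4.88

T = 0.08333;  σ√T = 0.1415
d₁ = [ln(205/190) + (0.09 − 0.046 + ½·0.49²)·0.08333] / (σ√T) = (0.0760 + 0.0137) / 0.1415 = 0.6338 → 0.63
d₂ = 0.6338 − 0.1415 = 0.4924 → 0.49
e^(−qT) = e^(−0.046·0.08333) = 0.9962;  e^(−rT) = e^(−0.09·0.08333) = 0.9925
N(−d₂) = N(-0.49) = 0.3121;  N(−d₁) = N(-0.63) = 0.2643
P = 190·0.9925·0.3121 − 205·0.9962·0.2643 = 58.8543 − 53.9756 = 4.8786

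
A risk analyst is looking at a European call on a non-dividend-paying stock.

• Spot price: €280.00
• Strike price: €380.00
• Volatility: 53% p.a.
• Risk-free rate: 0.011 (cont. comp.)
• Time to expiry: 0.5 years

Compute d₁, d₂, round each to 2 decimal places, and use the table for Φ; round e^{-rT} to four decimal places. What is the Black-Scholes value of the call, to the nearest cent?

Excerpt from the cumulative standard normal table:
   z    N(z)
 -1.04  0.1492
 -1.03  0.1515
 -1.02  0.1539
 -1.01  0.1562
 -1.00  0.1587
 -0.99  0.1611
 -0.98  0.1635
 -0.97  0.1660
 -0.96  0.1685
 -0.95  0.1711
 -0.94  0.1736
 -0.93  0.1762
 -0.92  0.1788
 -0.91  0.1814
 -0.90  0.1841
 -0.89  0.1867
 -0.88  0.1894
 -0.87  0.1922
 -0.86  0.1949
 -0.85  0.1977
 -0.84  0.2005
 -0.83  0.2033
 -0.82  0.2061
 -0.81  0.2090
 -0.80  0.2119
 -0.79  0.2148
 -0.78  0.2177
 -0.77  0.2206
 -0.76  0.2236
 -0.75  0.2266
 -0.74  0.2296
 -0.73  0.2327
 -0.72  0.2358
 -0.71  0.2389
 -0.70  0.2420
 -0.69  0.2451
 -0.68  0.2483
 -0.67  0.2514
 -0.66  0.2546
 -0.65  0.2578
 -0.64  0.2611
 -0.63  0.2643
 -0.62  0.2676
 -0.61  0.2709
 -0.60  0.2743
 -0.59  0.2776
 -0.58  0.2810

T = 0.5;  σ√T = 0.3748
d₁ = [ln(280/380) + (0.011 + ½·0.53²)·0.5] / (σ√T) = (-0.3054 + 0.0757) / 0.3748 = -0.6128 which rounds to -0.61
d₂ = -0.6128 − 0.3748 = -0.9876 which rounds to -0.99
exp(−rT) = exp(−0.011·0.5) = 0.9945
C = 280·N(-0.61) − 380·0.9945·N(-0.99) = 280·0.2709 − 380·0.9945·0.1611 = 75.8520 − 60.8813 = 14.9707

€14.97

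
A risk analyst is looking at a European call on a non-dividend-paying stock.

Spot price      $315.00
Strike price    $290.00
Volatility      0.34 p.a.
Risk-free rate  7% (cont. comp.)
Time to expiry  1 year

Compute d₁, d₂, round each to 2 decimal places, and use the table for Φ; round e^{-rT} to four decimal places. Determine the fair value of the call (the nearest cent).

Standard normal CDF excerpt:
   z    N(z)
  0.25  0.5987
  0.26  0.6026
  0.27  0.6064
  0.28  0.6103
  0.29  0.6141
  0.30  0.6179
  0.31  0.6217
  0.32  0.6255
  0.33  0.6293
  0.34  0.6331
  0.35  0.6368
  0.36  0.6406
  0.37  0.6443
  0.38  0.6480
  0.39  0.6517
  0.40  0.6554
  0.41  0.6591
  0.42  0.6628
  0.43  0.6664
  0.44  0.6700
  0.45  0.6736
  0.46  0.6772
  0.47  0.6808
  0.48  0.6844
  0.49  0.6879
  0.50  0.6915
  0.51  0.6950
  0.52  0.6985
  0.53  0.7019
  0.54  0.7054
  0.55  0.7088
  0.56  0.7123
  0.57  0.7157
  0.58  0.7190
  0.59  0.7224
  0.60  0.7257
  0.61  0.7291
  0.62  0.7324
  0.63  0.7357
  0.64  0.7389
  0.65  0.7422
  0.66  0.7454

T = 1;  σ√T = 0.3400
d₁ = [ln(315/290) + (0.07 + 0.34²/2)·1] / 0.3400 = [0.0827 + 0.1278] / 0.3400 = 0.6191 ≈ 0.62
d₂ = d₁ − σ√T = 0.6191 − 0.3400 = 0.2791 ≈ 0.28
exp(−rT) = exp(−0.07·1) = 0.9324
N(d₁) = N(0.62) = 0.7324;  N(d₂) = N(0.28) = 0.6103
C = 315·0.7324 − 290·0.9324·0.6103 = 230.7060 − 165.0227 = 65.6833

$65.68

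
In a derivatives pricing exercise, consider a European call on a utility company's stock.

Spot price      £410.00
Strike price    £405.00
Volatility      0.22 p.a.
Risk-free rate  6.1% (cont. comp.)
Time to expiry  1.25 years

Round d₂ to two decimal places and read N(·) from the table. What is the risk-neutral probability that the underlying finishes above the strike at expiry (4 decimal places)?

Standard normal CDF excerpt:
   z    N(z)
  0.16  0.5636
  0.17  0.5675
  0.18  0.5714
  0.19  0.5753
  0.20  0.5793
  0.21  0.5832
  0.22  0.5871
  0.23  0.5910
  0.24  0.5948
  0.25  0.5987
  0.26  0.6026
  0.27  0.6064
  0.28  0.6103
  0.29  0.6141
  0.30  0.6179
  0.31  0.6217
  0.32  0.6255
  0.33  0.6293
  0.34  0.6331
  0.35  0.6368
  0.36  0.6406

σ√T = 0.22 × 1.1180 = 0.2460
d₁ = [ln(410/405) + (0.061 + ½·0.22²)·1.25] / (σ√T) = (0.0123 + 0.1065) / 0.2460 = 0.4829 ≈ 0.48
d₂ = 0.4829 − 0.2460 = 0.2369 ≈ 0.24
Risk-neutral Pr[S_T > K] = N(d₂) = N(0.24) = 0.5948

0.5948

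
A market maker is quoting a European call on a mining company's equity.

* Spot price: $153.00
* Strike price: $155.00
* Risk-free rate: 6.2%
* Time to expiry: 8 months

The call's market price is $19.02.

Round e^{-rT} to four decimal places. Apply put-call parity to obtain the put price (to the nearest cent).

$14.74

e^(−rT) = e^(−0.062·0.6667) = 0.9595
Put-call parity: C − P = S − K·e^(−rT) = 153 − 155·0.9595 = 153 − 148.7225 = 4.2775
P = C − (C − P) = 19.02 − (4.2775) = 14.7425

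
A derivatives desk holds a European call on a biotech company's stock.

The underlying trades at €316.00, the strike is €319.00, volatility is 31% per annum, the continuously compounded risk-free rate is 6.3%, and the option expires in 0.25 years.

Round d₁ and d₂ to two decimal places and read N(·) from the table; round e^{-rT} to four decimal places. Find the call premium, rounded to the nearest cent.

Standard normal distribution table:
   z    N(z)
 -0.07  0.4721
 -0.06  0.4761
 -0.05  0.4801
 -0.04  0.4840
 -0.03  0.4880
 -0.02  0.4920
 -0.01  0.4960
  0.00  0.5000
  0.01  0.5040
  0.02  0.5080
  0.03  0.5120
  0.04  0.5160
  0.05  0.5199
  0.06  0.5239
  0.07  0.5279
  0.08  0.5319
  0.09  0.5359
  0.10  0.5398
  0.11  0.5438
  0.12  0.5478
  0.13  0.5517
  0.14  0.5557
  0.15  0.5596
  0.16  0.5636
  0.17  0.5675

€21.12

σ√T = 0.31·√0.25 = 0.1550
ln(S/K) + (r + σ²/2)T = ln(316/319) + (0.063 + 0.31²/2)·0.25 = -0.0094 + 0.0278 = 0.0183
d₁ = 0.0183 / 0.1550 = 0.1182 which rounds to 0.12
d₂ = d₁ − σ√T = 0.1182 − 0.1550 = -0.0368 which rounds to -0.04
exp(−rT) = exp(−0.063·0.25) = 0.9844
C = 316·N(0.12) − 319·0.9844·N(-0.04) = 316·0.5478 − 319·0.9844·0.4840 = 173.1048 − 151.9874 = 21.1174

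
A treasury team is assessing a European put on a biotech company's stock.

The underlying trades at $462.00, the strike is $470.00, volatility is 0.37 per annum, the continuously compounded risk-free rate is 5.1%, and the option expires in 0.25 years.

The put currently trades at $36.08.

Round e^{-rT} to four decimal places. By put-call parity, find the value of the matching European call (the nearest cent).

$34.05

e^(−rT) = e^(−0.051·0.25) = 0.9873
Put-call parity: C − P = S − K·e^(−rT) = 462 − 470·0.9873 = 462 − 464.0310 = -2.0310
C = P + (C − P) = 36.08 + (-2.0310) = 34.0490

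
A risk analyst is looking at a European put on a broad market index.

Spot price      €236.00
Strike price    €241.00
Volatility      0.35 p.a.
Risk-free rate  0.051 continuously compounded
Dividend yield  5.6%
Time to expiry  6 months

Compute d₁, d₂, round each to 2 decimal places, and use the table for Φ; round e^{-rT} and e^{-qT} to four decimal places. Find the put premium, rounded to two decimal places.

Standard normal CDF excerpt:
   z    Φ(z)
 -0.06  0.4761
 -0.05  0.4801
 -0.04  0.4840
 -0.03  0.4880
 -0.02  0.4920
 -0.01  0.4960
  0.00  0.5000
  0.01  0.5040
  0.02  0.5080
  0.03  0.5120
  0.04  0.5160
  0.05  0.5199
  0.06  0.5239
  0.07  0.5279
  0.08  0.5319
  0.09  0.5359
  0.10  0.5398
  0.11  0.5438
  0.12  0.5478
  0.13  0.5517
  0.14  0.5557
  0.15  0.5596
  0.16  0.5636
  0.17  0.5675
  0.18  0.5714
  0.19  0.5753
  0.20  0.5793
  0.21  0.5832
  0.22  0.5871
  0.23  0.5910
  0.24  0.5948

€25.94

σ√T = 0.35·√0.5 = 0.2475
d₁ = [ln(236/241) + (0.051 − 0.056 + 0.35²/2)·0.5] / 0.2475 = [-0.0210 + 0.0281] / 0.2475 = 0.0289 which rounds to 0.03
d₂ = d₁ − σ√T = 0.0289 − 0.2475 = -0.2186 which rounds to -0.22
e^(−qT) = e^(−0.056·0.5) = 0.9724;  e^(−rT) = e^(−0.051·0.5) = 0.9748
P = 241·0.9748·N(0.22) − 236·0.9724·N(-0.03) = 241·0.9748·0.5871 − 236·0.9724·0.4880 = 137.9255 − 111.9894 = 25.9362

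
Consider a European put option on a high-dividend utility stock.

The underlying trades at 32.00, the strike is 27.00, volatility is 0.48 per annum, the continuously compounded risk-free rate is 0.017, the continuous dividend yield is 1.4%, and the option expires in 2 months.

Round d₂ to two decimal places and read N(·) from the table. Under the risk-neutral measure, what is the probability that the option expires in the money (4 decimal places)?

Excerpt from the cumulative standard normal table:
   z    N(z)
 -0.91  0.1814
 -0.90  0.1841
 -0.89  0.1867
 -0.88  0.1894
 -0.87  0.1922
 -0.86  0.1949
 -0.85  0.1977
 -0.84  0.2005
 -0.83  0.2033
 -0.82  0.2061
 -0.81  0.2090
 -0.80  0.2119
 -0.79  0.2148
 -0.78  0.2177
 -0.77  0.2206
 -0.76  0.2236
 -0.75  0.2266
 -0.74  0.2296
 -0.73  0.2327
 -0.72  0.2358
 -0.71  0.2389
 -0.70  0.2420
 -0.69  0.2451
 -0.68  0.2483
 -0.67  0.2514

0.2206

σ√T = 0.48 × 0.4082 = 0.1960
d₁ = [ln(32/27) + (0.017 − 0.014 + 0.48²/2)·0.1667] / 0.1960 = [0.1699 + 0.0197] / 0.1960 = 0.9675 ⇒ 0.97
d₂ = d₁ − σ√T = 0.9675 − 0.1960 = 0.7716 ⇒ 0.77
Risk-neutral Pr[S_T < K] = N(−d₂) = N(-0.77) = 0.2206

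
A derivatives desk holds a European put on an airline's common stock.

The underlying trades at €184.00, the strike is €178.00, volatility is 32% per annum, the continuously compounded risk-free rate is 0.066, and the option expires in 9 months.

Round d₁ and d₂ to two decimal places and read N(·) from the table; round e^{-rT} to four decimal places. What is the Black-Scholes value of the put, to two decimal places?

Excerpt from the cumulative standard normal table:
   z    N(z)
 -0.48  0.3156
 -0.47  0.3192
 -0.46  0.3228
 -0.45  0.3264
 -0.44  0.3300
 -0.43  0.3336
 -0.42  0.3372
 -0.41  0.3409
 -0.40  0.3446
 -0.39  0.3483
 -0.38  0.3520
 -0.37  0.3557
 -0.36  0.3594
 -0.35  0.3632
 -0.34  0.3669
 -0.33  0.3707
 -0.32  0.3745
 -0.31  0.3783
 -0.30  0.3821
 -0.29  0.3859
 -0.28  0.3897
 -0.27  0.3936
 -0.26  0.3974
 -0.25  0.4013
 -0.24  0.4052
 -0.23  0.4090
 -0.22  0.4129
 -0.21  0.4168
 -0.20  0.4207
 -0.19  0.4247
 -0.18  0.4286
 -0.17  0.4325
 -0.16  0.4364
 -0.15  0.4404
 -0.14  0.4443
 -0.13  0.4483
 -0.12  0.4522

€13.21

T = 0.75;  σ√T = 0.2771
ln(S/K) + (r + σ²/2)T = ln(184/178) + (0.066 + 0.32²/2)·0.75 = 0.0332 + 0.0879 = 0.1211
d₁ = 0.1211 / 0.2771 = 0.4368 ≈ 0.44
d₂ = d₁ − σ√T = 0.4368 − 0.2771 = 0.1597 ≈ 0.16
exp(−rT) = exp(−0.066·0.75) = 0.9517
P = 178·0.9517·N(-0.16) − 184·N(-0.44) = 178·0.9517·0.4364 − 184·0.3300 = 73.9273 − 60.7200 = 13.2073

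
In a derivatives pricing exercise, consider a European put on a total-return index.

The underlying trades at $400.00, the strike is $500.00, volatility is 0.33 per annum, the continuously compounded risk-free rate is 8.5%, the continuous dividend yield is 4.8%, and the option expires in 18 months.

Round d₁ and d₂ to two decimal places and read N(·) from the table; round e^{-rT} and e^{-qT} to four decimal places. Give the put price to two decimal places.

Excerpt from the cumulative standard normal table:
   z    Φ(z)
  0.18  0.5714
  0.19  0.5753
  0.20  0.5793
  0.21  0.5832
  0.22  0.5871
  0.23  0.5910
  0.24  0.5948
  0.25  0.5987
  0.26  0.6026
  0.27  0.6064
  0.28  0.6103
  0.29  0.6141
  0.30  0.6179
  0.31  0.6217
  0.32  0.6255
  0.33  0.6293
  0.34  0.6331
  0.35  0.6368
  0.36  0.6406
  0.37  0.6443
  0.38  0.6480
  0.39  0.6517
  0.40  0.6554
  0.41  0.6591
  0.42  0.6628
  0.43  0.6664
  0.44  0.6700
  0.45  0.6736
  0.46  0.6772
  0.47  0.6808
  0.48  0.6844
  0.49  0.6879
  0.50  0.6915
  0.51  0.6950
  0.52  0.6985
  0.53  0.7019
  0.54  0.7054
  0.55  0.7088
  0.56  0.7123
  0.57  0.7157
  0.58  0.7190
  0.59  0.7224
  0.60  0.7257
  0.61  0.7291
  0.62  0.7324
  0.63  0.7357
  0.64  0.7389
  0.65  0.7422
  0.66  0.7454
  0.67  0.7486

σ√T = 0.33·√1.5 = 0.4042
ln(S/K) + (r − q + σ²/2)T = ln(400/500) + (0.085 − 0.048 + 0.33²/2)·1.5 = -0.2231 + 0.1372 = -0.0860
d₁ = -0.0860 / 0.4042 = -0.2127 which rounds to -0.21
d₂ = d₁ − σ√T = -0.2127 − 0.4042 = -0.6169 which rounds to -0.62
e^(−qT) = e^(−0.048·1.5) = 0.9305;  e^(−rT) = e^(−0.085·1.5) = 0.8803
N(−d₂) = N(0.62) = 0.7324;  N(−d₁) = N(0.21) = 0.5832
P = 500·0.8803·0.7324 − 400·0.9305·0.5832 = 322.3659 − 217.0670 = 105.2988

$105.30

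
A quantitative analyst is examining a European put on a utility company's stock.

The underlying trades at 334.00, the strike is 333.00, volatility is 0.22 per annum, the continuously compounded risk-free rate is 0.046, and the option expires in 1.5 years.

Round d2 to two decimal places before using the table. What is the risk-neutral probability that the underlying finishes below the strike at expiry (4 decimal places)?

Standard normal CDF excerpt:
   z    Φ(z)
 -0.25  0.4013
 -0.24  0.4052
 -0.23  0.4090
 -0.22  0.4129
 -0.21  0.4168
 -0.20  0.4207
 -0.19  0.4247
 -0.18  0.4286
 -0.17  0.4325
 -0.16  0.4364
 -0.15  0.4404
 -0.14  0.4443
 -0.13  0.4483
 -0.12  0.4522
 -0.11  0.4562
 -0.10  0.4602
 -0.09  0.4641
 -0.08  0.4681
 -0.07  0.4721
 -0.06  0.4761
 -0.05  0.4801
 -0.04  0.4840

0.4483

T = 1.5;  σ√T = 0.2694
d₁ = [ln(334/333) + (0.046 + 0.22²/2)·1.5] / 0.2694 = [0.0030 + 0.1053] / 0.2694 = 0.4019 ≈ 0.40
d₂ = d₁ − σ√T = 0.4019 − 0.2694 = 0.1325 ≈ 0.13
Risk-neutral Pr[S_T < K] = N(−d₂) = N(-0.13) = 0.4483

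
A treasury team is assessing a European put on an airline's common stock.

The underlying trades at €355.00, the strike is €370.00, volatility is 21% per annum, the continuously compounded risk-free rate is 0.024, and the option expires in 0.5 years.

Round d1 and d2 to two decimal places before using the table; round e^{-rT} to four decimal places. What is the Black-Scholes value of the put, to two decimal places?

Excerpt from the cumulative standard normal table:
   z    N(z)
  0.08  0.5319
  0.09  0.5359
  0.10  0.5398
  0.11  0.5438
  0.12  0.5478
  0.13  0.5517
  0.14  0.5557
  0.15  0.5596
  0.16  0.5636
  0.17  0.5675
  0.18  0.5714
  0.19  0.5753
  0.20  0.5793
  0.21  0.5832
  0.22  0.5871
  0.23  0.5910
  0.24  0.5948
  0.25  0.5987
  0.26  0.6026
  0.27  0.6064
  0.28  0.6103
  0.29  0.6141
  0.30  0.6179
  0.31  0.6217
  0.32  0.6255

€27.23

σ√T = 0.21 × 0.7071 = 0.1485
d₁ = [ln(355/370) + (0.024 + 0.21²/2)·0.5] / 0.1485 = [-0.0414 + 0.0230] / 0.1485 = -0.1236 which rounds to -0.12
d₂ = d₁ − σ√T = -0.1236 − 0.1485 = -0.2721 which rounds to -0.27
exp(−rT) = exp(−0.024·0.5) = 0.9881
P = 370·0.9881·N(0.27) − 355·N(0.12) = 370·0.9881·0.6064 − 355·0.5478 = 221.6980 − 194.4690 = 27.2290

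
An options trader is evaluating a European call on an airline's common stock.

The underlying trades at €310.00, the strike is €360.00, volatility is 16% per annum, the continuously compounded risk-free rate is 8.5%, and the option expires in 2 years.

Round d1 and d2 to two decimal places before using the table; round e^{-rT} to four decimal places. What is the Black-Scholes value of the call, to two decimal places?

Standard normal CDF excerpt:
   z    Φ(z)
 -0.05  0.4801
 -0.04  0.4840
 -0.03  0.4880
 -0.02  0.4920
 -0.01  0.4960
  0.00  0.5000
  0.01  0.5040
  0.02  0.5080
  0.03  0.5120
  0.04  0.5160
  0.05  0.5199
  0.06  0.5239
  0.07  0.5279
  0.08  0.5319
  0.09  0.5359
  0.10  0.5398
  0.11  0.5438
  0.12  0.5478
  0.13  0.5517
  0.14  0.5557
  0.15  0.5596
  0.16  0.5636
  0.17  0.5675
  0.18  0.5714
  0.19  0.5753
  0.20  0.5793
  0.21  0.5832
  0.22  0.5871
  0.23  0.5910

σ√T = 0.16·√2 = 0.2263
ln(S/K) + (r + σ²/2)T = ln(310/360) + (0.085 + 0.16²/2)·2 = -0.1495 + 0.1956 = 0.0461
d₁ = 0.0461 / 0.2263 = 0.2036 ⇒ 0.20
d₂ = d₁ − σ√T = 0.2036 − 0.2263 = -0.0227 ⇒ -0.02
e^(−rT) = e^(−0.085·2) = 0.8437
C = 310·N(0.20) − 360·0.8437·N(-0.02) = 310·0.5793 − 360·0.8437·0.4920 = 179.5830 − 149.4361 = 30.1469

€30.15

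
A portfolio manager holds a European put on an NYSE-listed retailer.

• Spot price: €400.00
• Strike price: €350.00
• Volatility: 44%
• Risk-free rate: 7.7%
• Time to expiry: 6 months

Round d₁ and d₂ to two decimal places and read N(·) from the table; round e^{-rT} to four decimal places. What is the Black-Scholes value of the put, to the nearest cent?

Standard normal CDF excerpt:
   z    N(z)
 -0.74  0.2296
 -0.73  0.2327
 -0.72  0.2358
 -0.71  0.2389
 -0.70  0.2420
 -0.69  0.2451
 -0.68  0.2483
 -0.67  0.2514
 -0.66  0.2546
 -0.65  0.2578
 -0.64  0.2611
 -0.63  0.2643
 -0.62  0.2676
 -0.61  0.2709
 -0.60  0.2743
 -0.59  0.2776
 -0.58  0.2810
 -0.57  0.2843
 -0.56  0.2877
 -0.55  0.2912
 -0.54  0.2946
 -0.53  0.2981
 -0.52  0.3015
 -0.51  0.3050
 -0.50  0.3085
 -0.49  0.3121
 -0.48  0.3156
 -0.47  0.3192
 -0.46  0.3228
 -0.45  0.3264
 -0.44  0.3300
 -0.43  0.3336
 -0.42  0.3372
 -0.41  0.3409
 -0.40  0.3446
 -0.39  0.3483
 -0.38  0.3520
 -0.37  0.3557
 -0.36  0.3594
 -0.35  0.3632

σ√T = 0.44·√0.5 = 0.3111
d₁ = [ln(400/350) + (0.077 + 0.44²/2)·0.5] / 0.3111 = [0.1335 + 0.0869] / 0.3111 = 0.7085 → 0.71
d₂ = d₁ − σ√T = 0.7085 − 0.3111 = 0.3974 → 0.40
e^(−rT) = e^(−0.077·0.5) = 0.9622
N(−d₂) = N(-0.40) = 0.3446;  N(−d₁) = N(-0.71) = 0.2389
P = 350·0.9622·0.3446 − 400·0.2389 = 116.0509 − 95.5600 = 20.4909

€20.49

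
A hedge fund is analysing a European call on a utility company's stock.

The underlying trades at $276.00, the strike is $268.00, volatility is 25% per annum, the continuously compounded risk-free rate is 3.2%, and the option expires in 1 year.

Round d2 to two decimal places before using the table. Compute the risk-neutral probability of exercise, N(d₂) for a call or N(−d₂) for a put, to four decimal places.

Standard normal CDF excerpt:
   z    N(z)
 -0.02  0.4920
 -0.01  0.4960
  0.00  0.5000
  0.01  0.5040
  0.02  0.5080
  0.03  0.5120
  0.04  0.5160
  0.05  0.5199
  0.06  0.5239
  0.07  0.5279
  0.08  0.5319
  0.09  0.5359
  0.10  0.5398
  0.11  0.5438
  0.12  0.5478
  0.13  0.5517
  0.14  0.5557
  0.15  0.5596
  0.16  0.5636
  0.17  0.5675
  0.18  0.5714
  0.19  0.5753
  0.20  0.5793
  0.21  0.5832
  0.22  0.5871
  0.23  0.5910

0.5478

σ√T = 0.25 × 1.0000 = 0.2500
d₁ = [ln(276/268) + (0.032 + ½·0.25²)·1] / (σ√T) = (0.0294 + 0.0633) / 0.2500 = 0.3707 ⇒ 0.37
d₂ = 0.3707 − 0.2500 = 0.1207 ⇒ 0.12
Risk-neutral Pr[S_T > K] = N(d₂) = N(0.12) = 0.5478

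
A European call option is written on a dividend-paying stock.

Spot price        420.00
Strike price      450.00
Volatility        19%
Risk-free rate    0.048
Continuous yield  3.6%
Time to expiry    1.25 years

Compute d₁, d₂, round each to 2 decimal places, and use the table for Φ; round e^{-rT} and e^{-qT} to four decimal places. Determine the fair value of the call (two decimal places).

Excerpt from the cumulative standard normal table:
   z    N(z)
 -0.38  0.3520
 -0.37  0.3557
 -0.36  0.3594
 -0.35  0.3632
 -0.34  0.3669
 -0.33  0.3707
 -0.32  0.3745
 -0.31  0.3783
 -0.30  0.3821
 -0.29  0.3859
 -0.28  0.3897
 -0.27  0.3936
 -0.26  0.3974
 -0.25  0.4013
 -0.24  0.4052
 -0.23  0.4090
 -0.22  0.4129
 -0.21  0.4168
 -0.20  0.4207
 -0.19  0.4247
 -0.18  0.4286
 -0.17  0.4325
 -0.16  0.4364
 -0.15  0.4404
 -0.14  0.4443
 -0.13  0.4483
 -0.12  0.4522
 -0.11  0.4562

σ√T = 0.19·√1.25 = 0.2124
d₁ = [ln(420/450) + (0.048 − 0.036 + 0.19²/2)·1.25] / 0.2124 = [-0.0690 + 0.0376] / 0.2124 = -0.1480 which rounds to -0.15
d₂ = d₁ − σ√T = -0.1480 − 0.2124 = -0.3604 which rounds to -0.36
e^(−qT) = e^(−0.036·1.25) = 0.9560;  e^(−rT) = e^(−0.048·1.25) = 0.9418
N(d₁) = N(-0.15) = 0.4404;  N(d₂) = N(-0.36) = 0.3594
C = 420·0.9560·0.4404 − 450·0.9418·0.3594 = 176.8294 − 152.3173 = 24.5121

24.51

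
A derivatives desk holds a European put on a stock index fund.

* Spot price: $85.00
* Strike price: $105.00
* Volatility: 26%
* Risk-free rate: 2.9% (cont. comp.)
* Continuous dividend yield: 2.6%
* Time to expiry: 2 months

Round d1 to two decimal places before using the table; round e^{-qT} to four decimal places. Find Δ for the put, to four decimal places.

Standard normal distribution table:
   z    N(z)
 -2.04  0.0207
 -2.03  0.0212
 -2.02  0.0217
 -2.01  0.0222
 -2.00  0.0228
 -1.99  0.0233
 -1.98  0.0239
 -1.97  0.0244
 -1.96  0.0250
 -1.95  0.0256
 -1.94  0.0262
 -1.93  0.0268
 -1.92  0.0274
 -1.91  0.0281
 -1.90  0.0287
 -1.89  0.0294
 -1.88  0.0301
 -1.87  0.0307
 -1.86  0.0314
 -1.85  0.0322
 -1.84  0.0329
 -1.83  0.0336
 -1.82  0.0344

-0.9690

T = 0.1667;  σ√T = 0.1061
ln(S/K) + (r − q + σ²/2)T = ln(85/105) + (0.029 − 0.026 + 0.26²/2)·0.1667 = -0.2113 + 0.0061 = -0.2052
d₁ = -0.2052 / 0.1061 = -1.9330 which rounds to -1.93
N(d₁) = N(-1.93) = 0.0268
Δ_put = e^(−qT)·(N(d₁) − 1) = 0.9957·(0.0268 − 1) = -0.9690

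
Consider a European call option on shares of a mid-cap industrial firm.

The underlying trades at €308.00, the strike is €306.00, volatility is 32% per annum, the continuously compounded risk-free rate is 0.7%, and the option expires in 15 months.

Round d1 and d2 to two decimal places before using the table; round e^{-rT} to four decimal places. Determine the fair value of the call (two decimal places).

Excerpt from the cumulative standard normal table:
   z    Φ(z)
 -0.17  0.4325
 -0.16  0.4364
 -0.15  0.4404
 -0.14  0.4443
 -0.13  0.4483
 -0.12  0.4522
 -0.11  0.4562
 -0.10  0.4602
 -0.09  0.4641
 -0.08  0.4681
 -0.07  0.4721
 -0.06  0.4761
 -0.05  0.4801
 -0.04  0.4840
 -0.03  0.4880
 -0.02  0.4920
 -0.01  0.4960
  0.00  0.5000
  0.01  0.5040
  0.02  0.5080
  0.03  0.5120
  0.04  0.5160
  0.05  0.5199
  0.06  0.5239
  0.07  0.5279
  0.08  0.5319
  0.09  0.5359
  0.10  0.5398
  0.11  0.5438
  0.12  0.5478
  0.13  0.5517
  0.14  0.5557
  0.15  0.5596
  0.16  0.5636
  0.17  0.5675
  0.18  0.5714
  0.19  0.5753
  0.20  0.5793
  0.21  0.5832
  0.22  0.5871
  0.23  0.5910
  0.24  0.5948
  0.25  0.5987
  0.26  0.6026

€46.05

σ√T = 0.32 × 1.1180 = 0.3578
ln(S/K) + (r + σ²/2)T = ln(308/306) + (0.007 + 0.32²/2)·1.25 = 0.0065 + 0.0728 = 0.0793
d₁ = 0.0793 / 0.3578 = 0.2216 which rounds to 0.22
d₂ = d₁ − σ√T = 0.2216 − 0.3578 = -0.1362 which rounds to -0.14
e^(−rT) = e^(−0.007·1.25) = 0.9913
N(d₁) = N(0.22) = 0.5871;  N(d₂) = N(-0.14) = 0.4443
C = 308·0.5871 − 306·0.9913·0.4443 = 180.8268 − 134.7730 = 46.0538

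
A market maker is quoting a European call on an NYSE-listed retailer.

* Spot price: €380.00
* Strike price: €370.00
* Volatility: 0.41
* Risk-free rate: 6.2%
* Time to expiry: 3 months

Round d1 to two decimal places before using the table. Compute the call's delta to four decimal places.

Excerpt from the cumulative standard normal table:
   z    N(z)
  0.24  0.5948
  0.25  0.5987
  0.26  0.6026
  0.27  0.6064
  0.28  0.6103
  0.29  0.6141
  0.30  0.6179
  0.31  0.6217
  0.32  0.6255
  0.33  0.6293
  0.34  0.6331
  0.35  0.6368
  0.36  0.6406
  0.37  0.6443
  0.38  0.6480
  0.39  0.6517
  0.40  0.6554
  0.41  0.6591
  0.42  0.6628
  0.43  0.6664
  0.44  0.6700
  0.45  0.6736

T = 0.25;  σ√T = 0.2050
d₁ = [ln(380/370) + (0.062 + 0.41²/2)·0.25] / 0.2050 = [0.0267 + 0.0365] / 0.2050 = 0.3082 ⇒ 0.31
N(d₁) = N(0.31) = 0.6217
Δ_call = N(d₁) = 0.6217

0.6217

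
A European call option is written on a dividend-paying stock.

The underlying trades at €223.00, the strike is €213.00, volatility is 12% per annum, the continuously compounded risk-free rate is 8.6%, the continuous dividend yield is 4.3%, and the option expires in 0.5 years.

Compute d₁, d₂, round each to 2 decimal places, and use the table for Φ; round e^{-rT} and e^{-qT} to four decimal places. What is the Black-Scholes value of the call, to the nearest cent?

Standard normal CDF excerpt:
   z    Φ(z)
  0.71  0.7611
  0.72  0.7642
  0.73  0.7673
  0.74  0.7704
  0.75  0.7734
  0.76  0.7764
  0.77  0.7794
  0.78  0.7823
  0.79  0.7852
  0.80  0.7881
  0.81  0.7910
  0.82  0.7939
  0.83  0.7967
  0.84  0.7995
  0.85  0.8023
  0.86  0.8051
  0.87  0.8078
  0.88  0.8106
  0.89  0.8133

€16.69

σ√T = 0.12 × 0.7071 = 0.0849
ln(S/K) + (r − q + σ²/2)T = ln(223/213) + (0.086 − 0.043 + 0.12²/2)·0.5 = 0.0459 + 0.0251 = 0.0710
d₁ = 0.0710 / 0.0849 = 0.8365 → 0.84
d₂ = d₁ − σ√T = 0.8365 − 0.0849 = 0.7516 → 0.75
exp(−qT) = exp(−0.043·0.5) = 0.9787;  exp(−rT) = exp(−0.086·0.5) = 0.9579
C = 223·0.9787·N(0.84) − 213·0.9579·N(0.75) = 223·0.9787·0.7995 − 213·0.9579·0.7734 = 174.4910 − 157.7989 = 16.6921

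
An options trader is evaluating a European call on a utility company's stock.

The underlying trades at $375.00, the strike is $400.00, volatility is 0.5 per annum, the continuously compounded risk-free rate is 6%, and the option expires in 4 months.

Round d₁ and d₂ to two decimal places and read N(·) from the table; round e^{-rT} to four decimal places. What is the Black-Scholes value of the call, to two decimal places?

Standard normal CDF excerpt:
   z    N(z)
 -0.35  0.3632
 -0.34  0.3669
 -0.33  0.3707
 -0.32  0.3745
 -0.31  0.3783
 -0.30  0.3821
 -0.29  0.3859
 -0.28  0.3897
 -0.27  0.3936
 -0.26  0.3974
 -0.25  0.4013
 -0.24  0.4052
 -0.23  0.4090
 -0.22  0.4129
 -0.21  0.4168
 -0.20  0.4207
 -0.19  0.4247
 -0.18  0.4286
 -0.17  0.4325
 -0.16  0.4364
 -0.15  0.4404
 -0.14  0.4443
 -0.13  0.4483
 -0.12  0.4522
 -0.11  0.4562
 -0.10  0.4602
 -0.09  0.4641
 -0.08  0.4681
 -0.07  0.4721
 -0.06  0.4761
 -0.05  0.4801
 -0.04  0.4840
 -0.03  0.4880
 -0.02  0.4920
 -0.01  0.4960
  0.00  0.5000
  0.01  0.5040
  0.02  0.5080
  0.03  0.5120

σ√T = 0.5 × 0.5774 = 0.2887
ln(S/K) + (r + σ²/2)T = ln(375/400) + (0.06 + 0.5²/2)·0.3333 = -0.0645 + 0.0617 = -0.0029
d₁ = -0.0029 / 0.2887 = -0.0099 which rounds to -0.01
d₂ = d₁ − σ√T = -0.0099 − 0.2887 = -0.2986 which rounds to -0.30
exp(−rT) = exp(−0.06·0.3333) = 0.9802
C = 375·N(-0.01) − 400·0.9802·N(-0.30) = 375·0.4960 − 400·0.9802·0.3821 = 186.0000 − 149.8138 = 36.1862

$36.19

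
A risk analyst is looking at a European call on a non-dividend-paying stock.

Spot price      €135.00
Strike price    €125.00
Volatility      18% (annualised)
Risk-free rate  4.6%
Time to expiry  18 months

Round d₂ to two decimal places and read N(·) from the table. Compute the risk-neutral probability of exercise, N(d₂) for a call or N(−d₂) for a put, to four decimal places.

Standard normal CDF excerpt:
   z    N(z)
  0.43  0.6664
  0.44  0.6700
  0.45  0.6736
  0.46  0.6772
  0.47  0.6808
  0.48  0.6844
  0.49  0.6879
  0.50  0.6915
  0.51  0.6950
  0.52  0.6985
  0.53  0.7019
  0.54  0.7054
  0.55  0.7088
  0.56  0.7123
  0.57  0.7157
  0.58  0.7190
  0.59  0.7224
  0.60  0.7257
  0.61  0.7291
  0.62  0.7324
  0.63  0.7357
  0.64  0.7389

0.7088

σ√T = 0.18·√1.5 = 0.2205
d₁ = [ln(135/125) + (0.046 + 0.18²/2)·1.5] / 0.2205 = [0.0770 + 0.0933] / 0.2205 = 0.7723 ⇒ 0.77
d₂ = d₁ − σ√T = 0.7723 − 0.2205 = 0.5519 ⇒ 0.55
Risk-neutral Pr[S_T > K] = N(d₂) = N(0.55) = 0.7088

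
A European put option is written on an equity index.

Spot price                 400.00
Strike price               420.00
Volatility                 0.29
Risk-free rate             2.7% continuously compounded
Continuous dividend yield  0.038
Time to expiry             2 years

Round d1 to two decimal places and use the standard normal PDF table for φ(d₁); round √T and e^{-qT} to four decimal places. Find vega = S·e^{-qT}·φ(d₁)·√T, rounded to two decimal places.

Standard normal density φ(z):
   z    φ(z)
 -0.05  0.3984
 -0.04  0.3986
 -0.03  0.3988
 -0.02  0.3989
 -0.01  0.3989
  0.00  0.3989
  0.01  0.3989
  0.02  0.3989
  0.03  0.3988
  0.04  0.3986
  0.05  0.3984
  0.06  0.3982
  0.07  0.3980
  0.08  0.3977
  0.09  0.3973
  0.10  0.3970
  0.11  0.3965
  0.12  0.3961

209.08

σ√T = 0.29 × 1.4142 = 0.4101
d₁ = [ln(400/420) + (0.027 − 0.038 + 0.29²/2)·2] / 0.4101 = [-0.0488 + 0.0621] / 0.4101 = 0.0325 which rounds to 0.03
√T = √2 = 1.4142
φ(d₁) = φ(0.03) = 0.3988
e^(−qT) = e^(−0.038·2) = 0.9268
vega = S·e^(−qT)·φ(d₁)·√T = 400·0.9268·0.3988·1.4142 = 209.0798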